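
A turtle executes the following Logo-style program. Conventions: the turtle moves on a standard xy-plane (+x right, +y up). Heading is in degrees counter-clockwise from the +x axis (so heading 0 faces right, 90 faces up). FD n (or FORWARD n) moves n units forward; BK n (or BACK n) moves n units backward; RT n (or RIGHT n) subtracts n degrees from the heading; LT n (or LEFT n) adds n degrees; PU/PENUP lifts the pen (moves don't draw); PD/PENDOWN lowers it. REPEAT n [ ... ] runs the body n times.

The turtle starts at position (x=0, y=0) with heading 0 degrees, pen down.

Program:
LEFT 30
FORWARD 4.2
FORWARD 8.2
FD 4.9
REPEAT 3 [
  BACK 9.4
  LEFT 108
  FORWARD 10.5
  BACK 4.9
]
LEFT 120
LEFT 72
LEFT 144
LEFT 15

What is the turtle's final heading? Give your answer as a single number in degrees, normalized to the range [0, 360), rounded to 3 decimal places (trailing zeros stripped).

Executing turtle program step by step:
Start: pos=(0,0), heading=0, pen down
LT 30: heading 0 -> 30
FD 4.2: (0,0) -> (3.637,2.1) [heading=30, draw]
FD 8.2: (3.637,2.1) -> (10.739,6.2) [heading=30, draw]
FD 4.9: (10.739,6.2) -> (14.982,8.65) [heading=30, draw]
REPEAT 3 [
  -- iteration 1/3 --
  BK 9.4: (14.982,8.65) -> (6.842,3.95) [heading=30, draw]
  LT 108: heading 30 -> 138
  FD 10.5: (6.842,3.95) -> (-0.961,10.976) [heading=138, draw]
  BK 4.9: (-0.961,10.976) -> (2.68,7.697) [heading=138, draw]
  -- iteration 2/3 --
  BK 9.4: (2.68,7.697) -> (9.666,1.407) [heading=138, draw]
  LT 108: heading 138 -> 246
  FD 10.5: (9.666,1.407) -> (5.395,-8.185) [heading=246, draw]
  BK 4.9: (5.395,-8.185) -> (7.388,-3.709) [heading=246, draw]
  -- iteration 3/3 --
  BK 9.4: (7.388,-3.709) -> (11.211,4.879) [heading=246, draw]
  LT 108: heading 246 -> 354
  FD 10.5: (11.211,4.879) -> (21.654,3.781) [heading=354, draw]
  BK 4.9: (21.654,3.781) -> (16.78,4.293) [heading=354, draw]
]
LT 120: heading 354 -> 114
LT 72: heading 114 -> 186
LT 144: heading 186 -> 330
LT 15: heading 330 -> 345
Final: pos=(16.78,4.293), heading=345, 12 segment(s) drawn

Answer: 345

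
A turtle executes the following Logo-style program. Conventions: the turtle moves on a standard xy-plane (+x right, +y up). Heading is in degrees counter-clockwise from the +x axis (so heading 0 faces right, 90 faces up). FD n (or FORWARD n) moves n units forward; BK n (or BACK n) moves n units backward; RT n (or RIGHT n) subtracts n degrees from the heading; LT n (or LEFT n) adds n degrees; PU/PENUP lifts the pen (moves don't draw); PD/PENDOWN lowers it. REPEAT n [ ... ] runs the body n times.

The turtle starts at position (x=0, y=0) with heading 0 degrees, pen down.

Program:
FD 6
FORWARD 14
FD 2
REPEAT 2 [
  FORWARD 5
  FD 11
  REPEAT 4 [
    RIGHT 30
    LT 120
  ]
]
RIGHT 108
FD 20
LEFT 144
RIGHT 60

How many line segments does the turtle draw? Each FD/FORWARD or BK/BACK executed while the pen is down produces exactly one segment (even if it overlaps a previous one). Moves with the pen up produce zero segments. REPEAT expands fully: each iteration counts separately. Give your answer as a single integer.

Executing turtle program step by step:
Start: pos=(0,0), heading=0, pen down
FD 6: (0,0) -> (6,0) [heading=0, draw]
FD 14: (6,0) -> (20,0) [heading=0, draw]
FD 2: (20,0) -> (22,0) [heading=0, draw]
REPEAT 2 [
  -- iteration 1/2 --
  FD 5: (22,0) -> (27,0) [heading=0, draw]
  FD 11: (27,0) -> (38,0) [heading=0, draw]
  REPEAT 4 [
    -- iteration 1/4 --
    RT 30: heading 0 -> 330
    LT 120: heading 330 -> 90
    -- iteration 2/4 --
    RT 30: heading 90 -> 60
    LT 120: heading 60 -> 180
    -- iteration 3/4 --
    RT 30: heading 180 -> 150
    LT 120: heading 150 -> 270
    -- iteration 4/4 --
    RT 30: heading 270 -> 240
    LT 120: heading 240 -> 0
  ]
  -- iteration 2/2 --
  FD 5: (38,0) -> (43,0) [heading=0, draw]
  FD 11: (43,0) -> (54,0) [heading=0, draw]
  REPEAT 4 [
    -- iteration 1/4 --
    RT 30: heading 0 -> 330
    LT 120: heading 330 -> 90
    -- iteration 2/4 --
    RT 30: heading 90 -> 60
    LT 120: heading 60 -> 180
    -- iteration 3/4 --
    RT 30: heading 180 -> 150
    LT 120: heading 150 -> 270
    -- iteration 4/4 --
    RT 30: heading 270 -> 240
    LT 120: heading 240 -> 0
  ]
]
RT 108: heading 0 -> 252
FD 20: (54,0) -> (47.82,-19.021) [heading=252, draw]
LT 144: heading 252 -> 36
RT 60: heading 36 -> 336
Final: pos=(47.82,-19.021), heading=336, 8 segment(s) drawn
Segments drawn: 8

Answer: 8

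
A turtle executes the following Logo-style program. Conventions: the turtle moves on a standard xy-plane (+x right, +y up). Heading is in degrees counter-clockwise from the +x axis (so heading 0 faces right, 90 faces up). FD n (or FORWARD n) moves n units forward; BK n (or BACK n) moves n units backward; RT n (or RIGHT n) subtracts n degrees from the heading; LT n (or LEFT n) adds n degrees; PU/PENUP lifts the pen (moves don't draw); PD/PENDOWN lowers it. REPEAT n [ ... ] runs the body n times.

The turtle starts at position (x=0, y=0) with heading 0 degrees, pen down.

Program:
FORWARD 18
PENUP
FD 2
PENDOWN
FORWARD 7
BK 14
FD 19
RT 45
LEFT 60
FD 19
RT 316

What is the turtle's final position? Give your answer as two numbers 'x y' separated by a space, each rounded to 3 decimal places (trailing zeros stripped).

Executing turtle program step by step:
Start: pos=(0,0), heading=0, pen down
FD 18: (0,0) -> (18,0) [heading=0, draw]
PU: pen up
FD 2: (18,0) -> (20,0) [heading=0, move]
PD: pen down
FD 7: (20,0) -> (27,0) [heading=0, draw]
BK 14: (27,0) -> (13,0) [heading=0, draw]
FD 19: (13,0) -> (32,0) [heading=0, draw]
RT 45: heading 0 -> 315
LT 60: heading 315 -> 15
FD 19: (32,0) -> (50.353,4.918) [heading=15, draw]
RT 316: heading 15 -> 59
Final: pos=(50.353,4.918), heading=59, 5 segment(s) drawn

Answer: 50.353 4.918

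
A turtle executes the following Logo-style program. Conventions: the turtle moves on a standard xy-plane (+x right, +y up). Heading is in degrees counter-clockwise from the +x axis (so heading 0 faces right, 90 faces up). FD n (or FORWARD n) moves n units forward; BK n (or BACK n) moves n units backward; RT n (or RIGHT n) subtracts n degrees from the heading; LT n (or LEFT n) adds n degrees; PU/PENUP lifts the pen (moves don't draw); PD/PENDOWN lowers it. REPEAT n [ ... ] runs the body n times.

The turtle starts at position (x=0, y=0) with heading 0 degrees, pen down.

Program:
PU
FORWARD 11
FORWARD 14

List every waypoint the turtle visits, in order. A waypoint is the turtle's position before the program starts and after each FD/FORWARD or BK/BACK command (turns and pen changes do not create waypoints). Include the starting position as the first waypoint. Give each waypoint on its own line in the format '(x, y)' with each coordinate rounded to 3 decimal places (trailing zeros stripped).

Answer: (0, 0)
(11, 0)
(25, 0)

Derivation:
Executing turtle program step by step:
Start: pos=(0,0), heading=0, pen down
PU: pen up
FD 11: (0,0) -> (11,0) [heading=0, move]
FD 14: (11,0) -> (25,0) [heading=0, move]
Final: pos=(25,0), heading=0, 0 segment(s) drawn
Waypoints (3 total):
(0, 0)
(11, 0)
(25, 0)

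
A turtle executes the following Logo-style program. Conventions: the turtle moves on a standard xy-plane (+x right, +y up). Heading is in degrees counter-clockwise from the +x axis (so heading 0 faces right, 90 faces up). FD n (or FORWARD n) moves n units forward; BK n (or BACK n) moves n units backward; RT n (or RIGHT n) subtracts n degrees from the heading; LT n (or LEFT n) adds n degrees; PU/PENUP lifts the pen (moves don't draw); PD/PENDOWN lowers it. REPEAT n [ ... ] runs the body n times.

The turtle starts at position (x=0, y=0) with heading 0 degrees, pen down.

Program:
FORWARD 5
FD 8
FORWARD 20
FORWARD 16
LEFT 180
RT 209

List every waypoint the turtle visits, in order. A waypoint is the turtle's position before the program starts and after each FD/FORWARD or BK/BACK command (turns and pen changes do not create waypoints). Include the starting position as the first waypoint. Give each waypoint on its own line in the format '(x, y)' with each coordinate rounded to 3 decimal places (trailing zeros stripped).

Answer: (0, 0)
(5, 0)
(13, 0)
(33, 0)
(49, 0)

Derivation:
Executing turtle program step by step:
Start: pos=(0,0), heading=0, pen down
FD 5: (0,0) -> (5,0) [heading=0, draw]
FD 8: (5,0) -> (13,0) [heading=0, draw]
FD 20: (13,0) -> (33,0) [heading=0, draw]
FD 16: (33,0) -> (49,0) [heading=0, draw]
LT 180: heading 0 -> 180
RT 209: heading 180 -> 331
Final: pos=(49,0), heading=331, 4 segment(s) drawn
Waypoints (5 total):
(0, 0)
(5, 0)
(13, 0)
(33, 0)
(49, 0)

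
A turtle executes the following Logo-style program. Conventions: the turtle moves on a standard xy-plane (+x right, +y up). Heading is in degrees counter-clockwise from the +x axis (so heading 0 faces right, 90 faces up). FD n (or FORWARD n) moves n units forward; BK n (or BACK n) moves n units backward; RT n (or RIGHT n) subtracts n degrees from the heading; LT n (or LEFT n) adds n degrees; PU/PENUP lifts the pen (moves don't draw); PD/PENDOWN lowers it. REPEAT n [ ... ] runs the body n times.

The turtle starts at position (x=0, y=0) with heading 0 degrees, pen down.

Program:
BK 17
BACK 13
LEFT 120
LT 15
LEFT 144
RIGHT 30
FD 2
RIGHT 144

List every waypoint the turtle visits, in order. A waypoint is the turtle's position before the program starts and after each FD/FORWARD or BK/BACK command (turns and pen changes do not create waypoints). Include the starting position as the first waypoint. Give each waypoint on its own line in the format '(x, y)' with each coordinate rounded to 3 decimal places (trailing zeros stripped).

Answer: (0, 0)
(-17, 0)
(-30, 0)
(-30.717, -1.867)

Derivation:
Executing turtle program step by step:
Start: pos=(0,0), heading=0, pen down
BK 17: (0,0) -> (-17,0) [heading=0, draw]
BK 13: (-17,0) -> (-30,0) [heading=0, draw]
LT 120: heading 0 -> 120
LT 15: heading 120 -> 135
LT 144: heading 135 -> 279
RT 30: heading 279 -> 249
FD 2: (-30,0) -> (-30.717,-1.867) [heading=249, draw]
RT 144: heading 249 -> 105
Final: pos=(-30.717,-1.867), heading=105, 3 segment(s) drawn
Waypoints (4 total):
(0, 0)
(-17, 0)
(-30, 0)
(-30.717, -1.867)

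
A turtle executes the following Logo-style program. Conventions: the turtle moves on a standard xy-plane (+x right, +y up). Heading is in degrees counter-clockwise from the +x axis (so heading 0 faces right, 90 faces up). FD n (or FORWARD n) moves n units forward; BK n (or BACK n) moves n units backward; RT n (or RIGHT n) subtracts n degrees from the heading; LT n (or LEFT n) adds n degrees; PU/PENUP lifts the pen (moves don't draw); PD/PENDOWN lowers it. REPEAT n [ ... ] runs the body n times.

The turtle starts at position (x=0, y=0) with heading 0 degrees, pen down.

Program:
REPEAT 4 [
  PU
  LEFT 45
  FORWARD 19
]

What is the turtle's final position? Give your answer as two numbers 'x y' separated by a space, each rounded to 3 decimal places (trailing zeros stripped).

Executing turtle program step by step:
Start: pos=(0,0), heading=0, pen down
REPEAT 4 [
  -- iteration 1/4 --
  PU: pen up
  LT 45: heading 0 -> 45
  FD 19: (0,0) -> (13.435,13.435) [heading=45, move]
  -- iteration 2/4 --
  PU: pen up
  LT 45: heading 45 -> 90
  FD 19: (13.435,13.435) -> (13.435,32.435) [heading=90, move]
  -- iteration 3/4 --
  PU: pen up
  LT 45: heading 90 -> 135
  FD 19: (13.435,32.435) -> (0,45.87) [heading=135, move]
  -- iteration 4/4 --
  PU: pen up
  LT 45: heading 135 -> 180
  FD 19: (0,45.87) -> (-19,45.87) [heading=180, move]
]
Final: pos=(-19,45.87), heading=180, 0 segment(s) drawn

Answer: -19 45.87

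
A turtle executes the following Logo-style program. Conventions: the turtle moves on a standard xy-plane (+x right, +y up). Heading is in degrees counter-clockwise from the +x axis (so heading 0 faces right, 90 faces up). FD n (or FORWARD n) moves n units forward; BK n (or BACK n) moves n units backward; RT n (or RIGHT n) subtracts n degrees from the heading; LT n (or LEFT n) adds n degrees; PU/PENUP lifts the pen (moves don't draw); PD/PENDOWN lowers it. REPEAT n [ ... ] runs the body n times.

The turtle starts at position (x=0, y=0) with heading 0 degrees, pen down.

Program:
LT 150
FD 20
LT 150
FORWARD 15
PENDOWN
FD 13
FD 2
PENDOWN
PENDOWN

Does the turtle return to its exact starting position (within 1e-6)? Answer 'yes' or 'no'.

Executing turtle program step by step:
Start: pos=(0,0), heading=0, pen down
LT 150: heading 0 -> 150
FD 20: (0,0) -> (-17.321,10) [heading=150, draw]
LT 150: heading 150 -> 300
FD 15: (-17.321,10) -> (-9.821,-2.99) [heading=300, draw]
PD: pen down
FD 13: (-9.821,-2.99) -> (-3.321,-14.249) [heading=300, draw]
FD 2: (-3.321,-14.249) -> (-2.321,-15.981) [heading=300, draw]
PD: pen down
PD: pen down
Final: pos=(-2.321,-15.981), heading=300, 4 segment(s) drawn

Start position: (0, 0)
Final position: (-2.321, -15.981)
Distance = 16.148; >= 1e-6 -> NOT closed

Answer: no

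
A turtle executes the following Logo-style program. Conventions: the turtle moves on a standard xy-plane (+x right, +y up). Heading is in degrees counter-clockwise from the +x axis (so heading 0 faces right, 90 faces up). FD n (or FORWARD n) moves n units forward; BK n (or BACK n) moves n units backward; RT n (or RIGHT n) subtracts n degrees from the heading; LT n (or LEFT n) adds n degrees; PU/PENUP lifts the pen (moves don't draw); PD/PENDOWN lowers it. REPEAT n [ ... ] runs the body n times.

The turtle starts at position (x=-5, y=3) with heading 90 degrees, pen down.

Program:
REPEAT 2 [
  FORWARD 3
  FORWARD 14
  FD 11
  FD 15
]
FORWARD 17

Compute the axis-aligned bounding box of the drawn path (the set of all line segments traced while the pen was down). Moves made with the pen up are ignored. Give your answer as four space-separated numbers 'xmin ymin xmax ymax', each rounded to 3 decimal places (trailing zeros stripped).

Executing turtle program step by step:
Start: pos=(-5,3), heading=90, pen down
REPEAT 2 [
  -- iteration 1/2 --
  FD 3: (-5,3) -> (-5,6) [heading=90, draw]
  FD 14: (-5,6) -> (-5,20) [heading=90, draw]
  FD 11: (-5,20) -> (-5,31) [heading=90, draw]
  FD 15: (-5,31) -> (-5,46) [heading=90, draw]
  -- iteration 2/2 --
  FD 3: (-5,46) -> (-5,49) [heading=90, draw]
  FD 14: (-5,49) -> (-5,63) [heading=90, draw]
  FD 11: (-5,63) -> (-5,74) [heading=90, draw]
  FD 15: (-5,74) -> (-5,89) [heading=90, draw]
]
FD 17: (-5,89) -> (-5,106) [heading=90, draw]
Final: pos=(-5,106), heading=90, 9 segment(s) drawn

Segment endpoints: x in {-5, -5, -5, -5, -5, -5, -5, -5}, y in {3, 6, 20, 31, 46, 49, 63, 74, 89, 106}
xmin=-5, ymin=3, xmax=-5, ymax=106

Answer: -5 3 -5 106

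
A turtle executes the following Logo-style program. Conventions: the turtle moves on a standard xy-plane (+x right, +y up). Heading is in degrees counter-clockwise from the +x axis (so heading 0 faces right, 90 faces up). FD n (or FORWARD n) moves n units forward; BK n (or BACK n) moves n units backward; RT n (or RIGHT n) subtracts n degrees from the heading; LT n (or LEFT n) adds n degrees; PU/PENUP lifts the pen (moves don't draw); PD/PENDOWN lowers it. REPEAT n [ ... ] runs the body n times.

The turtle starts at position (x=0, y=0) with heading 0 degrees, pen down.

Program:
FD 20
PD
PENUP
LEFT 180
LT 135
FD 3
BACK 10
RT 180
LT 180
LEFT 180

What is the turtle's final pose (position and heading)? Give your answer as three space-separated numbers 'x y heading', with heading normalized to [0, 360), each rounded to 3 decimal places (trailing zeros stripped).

Answer: 15.05 4.95 135

Derivation:
Executing turtle program step by step:
Start: pos=(0,0), heading=0, pen down
FD 20: (0,0) -> (20,0) [heading=0, draw]
PD: pen down
PU: pen up
LT 180: heading 0 -> 180
LT 135: heading 180 -> 315
FD 3: (20,0) -> (22.121,-2.121) [heading=315, move]
BK 10: (22.121,-2.121) -> (15.05,4.95) [heading=315, move]
RT 180: heading 315 -> 135
LT 180: heading 135 -> 315
LT 180: heading 315 -> 135
Final: pos=(15.05,4.95), heading=135, 1 segment(s) drawn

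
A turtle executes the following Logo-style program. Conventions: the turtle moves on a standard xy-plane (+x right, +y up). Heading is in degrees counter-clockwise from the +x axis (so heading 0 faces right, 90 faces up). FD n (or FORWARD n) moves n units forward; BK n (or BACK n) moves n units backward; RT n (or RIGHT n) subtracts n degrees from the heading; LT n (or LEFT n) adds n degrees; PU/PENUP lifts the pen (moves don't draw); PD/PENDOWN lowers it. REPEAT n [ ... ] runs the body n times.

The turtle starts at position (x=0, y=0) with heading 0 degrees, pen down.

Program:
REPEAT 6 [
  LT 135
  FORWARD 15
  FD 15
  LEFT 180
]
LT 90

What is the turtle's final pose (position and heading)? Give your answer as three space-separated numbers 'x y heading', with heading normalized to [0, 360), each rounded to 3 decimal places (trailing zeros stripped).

Executing turtle program step by step:
Start: pos=(0,0), heading=0, pen down
REPEAT 6 [
  -- iteration 1/6 --
  LT 135: heading 0 -> 135
  FD 15: (0,0) -> (-10.607,10.607) [heading=135, draw]
  FD 15: (-10.607,10.607) -> (-21.213,21.213) [heading=135, draw]
  LT 180: heading 135 -> 315
  -- iteration 2/6 --
  LT 135: heading 315 -> 90
  FD 15: (-21.213,21.213) -> (-21.213,36.213) [heading=90, draw]
  FD 15: (-21.213,36.213) -> (-21.213,51.213) [heading=90, draw]
  LT 180: heading 90 -> 270
  -- iteration 3/6 --
  LT 135: heading 270 -> 45
  FD 15: (-21.213,51.213) -> (-10.607,61.82) [heading=45, draw]
  FD 15: (-10.607,61.82) -> (0,72.426) [heading=45, draw]
  LT 180: heading 45 -> 225
  -- iteration 4/6 --
  LT 135: heading 225 -> 0
  FD 15: (0,72.426) -> (15,72.426) [heading=0, draw]
  FD 15: (15,72.426) -> (30,72.426) [heading=0, draw]
  LT 180: heading 0 -> 180
  -- iteration 5/6 --
  LT 135: heading 180 -> 315
  FD 15: (30,72.426) -> (40.607,61.82) [heading=315, draw]
  FD 15: (40.607,61.82) -> (51.213,51.213) [heading=315, draw]
  LT 180: heading 315 -> 135
  -- iteration 6/6 --
  LT 135: heading 135 -> 270
  FD 15: (51.213,51.213) -> (51.213,36.213) [heading=270, draw]
  FD 15: (51.213,36.213) -> (51.213,21.213) [heading=270, draw]
  LT 180: heading 270 -> 90
]
LT 90: heading 90 -> 180
Final: pos=(51.213,21.213), heading=180, 12 segment(s) drawn

Answer: 51.213 21.213 180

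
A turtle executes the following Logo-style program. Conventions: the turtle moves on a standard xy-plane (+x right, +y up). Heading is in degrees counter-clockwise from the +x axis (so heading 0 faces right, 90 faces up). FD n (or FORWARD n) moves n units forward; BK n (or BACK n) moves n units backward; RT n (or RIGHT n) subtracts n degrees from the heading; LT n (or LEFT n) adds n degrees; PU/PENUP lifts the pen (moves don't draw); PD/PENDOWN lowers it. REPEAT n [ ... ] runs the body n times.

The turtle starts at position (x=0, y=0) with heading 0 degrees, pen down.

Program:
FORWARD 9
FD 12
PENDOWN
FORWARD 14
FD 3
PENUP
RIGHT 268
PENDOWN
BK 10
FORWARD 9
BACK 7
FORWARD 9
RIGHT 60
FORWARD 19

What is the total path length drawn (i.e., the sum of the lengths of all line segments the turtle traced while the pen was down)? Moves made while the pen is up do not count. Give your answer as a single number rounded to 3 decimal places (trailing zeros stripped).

Executing turtle program step by step:
Start: pos=(0,0), heading=0, pen down
FD 9: (0,0) -> (9,0) [heading=0, draw]
FD 12: (9,0) -> (21,0) [heading=0, draw]
PD: pen down
FD 14: (21,0) -> (35,0) [heading=0, draw]
FD 3: (35,0) -> (38,0) [heading=0, draw]
PU: pen up
RT 268: heading 0 -> 92
PD: pen down
BK 10: (38,0) -> (38.349,-9.994) [heading=92, draw]
FD 9: (38.349,-9.994) -> (38.035,-0.999) [heading=92, draw]
BK 7: (38.035,-0.999) -> (38.279,-7.995) [heading=92, draw]
FD 9: (38.279,-7.995) -> (37.965,0.999) [heading=92, draw]
RT 60: heading 92 -> 32
FD 19: (37.965,0.999) -> (54.078,11.068) [heading=32, draw]
Final: pos=(54.078,11.068), heading=32, 9 segment(s) drawn

Segment lengths:
  seg 1: (0,0) -> (9,0), length = 9
  seg 2: (9,0) -> (21,0), length = 12
  seg 3: (21,0) -> (35,0), length = 14
  seg 4: (35,0) -> (38,0), length = 3
  seg 5: (38,0) -> (38.349,-9.994), length = 10
  seg 6: (38.349,-9.994) -> (38.035,-0.999), length = 9
  seg 7: (38.035,-0.999) -> (38.279,-7.995), length = 7
  seg 8: (38.279,-7.995) -> (37.965,0.999), length = 9
  seg 9: (37.965,0.999) -> (54.078,11.068), length = 19
Total = 92

Answer: 92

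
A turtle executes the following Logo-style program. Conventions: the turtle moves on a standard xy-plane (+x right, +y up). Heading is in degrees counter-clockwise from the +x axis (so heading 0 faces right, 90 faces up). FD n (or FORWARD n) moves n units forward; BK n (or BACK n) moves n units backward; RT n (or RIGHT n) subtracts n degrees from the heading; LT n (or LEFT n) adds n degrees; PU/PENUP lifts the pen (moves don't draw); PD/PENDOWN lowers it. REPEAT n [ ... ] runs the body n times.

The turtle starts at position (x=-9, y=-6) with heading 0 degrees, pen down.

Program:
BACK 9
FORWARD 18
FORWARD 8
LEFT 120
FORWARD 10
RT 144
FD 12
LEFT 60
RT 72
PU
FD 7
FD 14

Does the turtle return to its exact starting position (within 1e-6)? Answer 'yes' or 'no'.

Executing turtle program step by step:
Start: pos=(-9,-6), heading=0, pen down
BK 9: (-9,-6) -> (-18,-6) [heading=0, draw]
FD 18: (-18,-6) -> (0,-6) [heading=0, draw]
FD 8: (0,-6) -> (8,-6) [heading=0, draw]
LT 120: heading 0 -> 120
FD 10: (8,-6) -> (3,2.66) [heading=120, draw]
RT 144: heading 120 -> 336
FD 12: (3,2.66) -> (13.963,-2.221) [heading=336, draw]
LT 60: heading 336 -> 36
RT 72: heading 36 -> 324
PU: pen up
FD 7: (13.963,-2.221) -> (19.626,-6.335) [heading=324, move]
FD 14: (19.626,-6.335) -> (30.952,-14.564) [heading=324, move]
Final: pos=(30.952,-14.564), heading=324, 5 segment(s) drawn

Start position: (-9, -6)
Final position: (30.952, -14.564)
Distance = 40.859; >= 1e-6 -> NOT closed

Answer: no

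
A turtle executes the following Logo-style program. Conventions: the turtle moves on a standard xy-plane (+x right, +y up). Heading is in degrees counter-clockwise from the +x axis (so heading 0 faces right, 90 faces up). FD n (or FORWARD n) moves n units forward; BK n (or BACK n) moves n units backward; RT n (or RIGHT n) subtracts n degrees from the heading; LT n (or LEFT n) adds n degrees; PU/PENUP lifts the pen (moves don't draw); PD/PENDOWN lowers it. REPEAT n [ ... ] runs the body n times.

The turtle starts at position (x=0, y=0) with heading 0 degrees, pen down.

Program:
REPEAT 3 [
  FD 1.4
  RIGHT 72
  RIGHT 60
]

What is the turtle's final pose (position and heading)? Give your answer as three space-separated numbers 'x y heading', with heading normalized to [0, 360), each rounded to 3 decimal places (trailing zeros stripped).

Answer: 0.317 0.352 324

Derivation:
Executing turtle program step by step:
Start: pos=(0,0), heading=0, pen down
REPEAT 3 [
  -- iteration 1/3 --
  FD 1.4: (0,0) -> (1.4,0) [heading=0, draw]
  RT 72: heading 0 -> 288
  RT 60: heading 288 -> 228
  -- iteration 2/3 --
  FD 1.4: (1.4,0) -> (0.463,-1.04) [heading=228, draw]
  RT 72: heading 228 -> 156
  RT 60: heading 156 -> 96
  -- iteration 3/3 --
  FD 1.4: (0.463,-1.04) -> (0.317,0.352) [heading=96, draw]
  RT 72: heading 96 -> 24
  RT 60: heading 24 -> 324
]
Final: pos=(0.317,0.352), heading=324, 3 segment(s) drawn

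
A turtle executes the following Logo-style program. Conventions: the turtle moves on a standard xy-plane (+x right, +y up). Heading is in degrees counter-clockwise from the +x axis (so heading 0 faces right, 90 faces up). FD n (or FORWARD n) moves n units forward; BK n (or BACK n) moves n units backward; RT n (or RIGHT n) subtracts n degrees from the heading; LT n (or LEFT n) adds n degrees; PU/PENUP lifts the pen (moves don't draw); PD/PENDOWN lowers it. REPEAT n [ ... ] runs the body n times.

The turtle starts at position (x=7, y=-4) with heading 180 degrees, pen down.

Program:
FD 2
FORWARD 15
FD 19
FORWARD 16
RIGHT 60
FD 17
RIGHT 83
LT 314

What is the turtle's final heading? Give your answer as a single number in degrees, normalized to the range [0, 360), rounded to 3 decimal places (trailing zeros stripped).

Executing turtle program step by step:
Start: pos=(7,-4), heading=180, pen down
FD 2: (7,-4) -> (5,-4) [heading=180, draw]
FD 15: (5,-4) -> (-10,-4) [heading=180, draw]
FD 19: (-10,-4) -> (-29,-4) [heading=180, draw]
FD 16: (-29,-4) -> (-45,-4) [heading=180, draw]
RT 60: heading 180 -> 120
FD 17: (-45,-4) -> (-53.5,10.722) [heading=120, draw]
RT 83: heading 120 -> 37
LT 314: heading 37 -> 351
Final: pos=(-53.5,10.722), heading=351, 5 segment(s) drawn

Answer: 351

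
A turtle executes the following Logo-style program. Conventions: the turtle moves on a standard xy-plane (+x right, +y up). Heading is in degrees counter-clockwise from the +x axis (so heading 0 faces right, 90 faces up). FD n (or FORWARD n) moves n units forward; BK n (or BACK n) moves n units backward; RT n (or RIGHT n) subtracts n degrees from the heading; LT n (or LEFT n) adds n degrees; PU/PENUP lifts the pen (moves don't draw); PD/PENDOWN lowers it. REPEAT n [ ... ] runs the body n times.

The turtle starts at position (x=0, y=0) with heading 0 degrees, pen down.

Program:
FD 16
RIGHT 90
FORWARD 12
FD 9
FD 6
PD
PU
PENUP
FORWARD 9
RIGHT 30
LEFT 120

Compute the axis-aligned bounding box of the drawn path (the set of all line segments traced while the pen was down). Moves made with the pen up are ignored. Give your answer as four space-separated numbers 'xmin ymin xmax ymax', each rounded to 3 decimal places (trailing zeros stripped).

Answer: 0 -27 16 0

Derivation:
Executing turtle program step by step:
Start: pos=(0,0), heading=0, pen down
FD 16: (0,0) -> (16,0) [heading=0, draw]
RT 90: heading 0 -> 270
FD 12: (16,0) -> (16,-12) [heading=270, draw]
FD 9: (16,-12) -> (16,-21) [heading=270, draw]
FD 6: (16,-21) -> (16,-27) [heading=270, draw]
PD: pen down
PU: pen up
PU: pen up
FD 9: (16,-27) -> (16,-36) [heading=270, move]
RT 30: heading 270 -> 240
LT 120: heading 240 -> 0
Final: pos=(16,-36), heading=0, 4 segment(s) drawn

Segment endpoints: x in {0, 16}, y in {-27, -21, -12, 0}
xmin=0, ymin=-27, xmax=16, ymax=0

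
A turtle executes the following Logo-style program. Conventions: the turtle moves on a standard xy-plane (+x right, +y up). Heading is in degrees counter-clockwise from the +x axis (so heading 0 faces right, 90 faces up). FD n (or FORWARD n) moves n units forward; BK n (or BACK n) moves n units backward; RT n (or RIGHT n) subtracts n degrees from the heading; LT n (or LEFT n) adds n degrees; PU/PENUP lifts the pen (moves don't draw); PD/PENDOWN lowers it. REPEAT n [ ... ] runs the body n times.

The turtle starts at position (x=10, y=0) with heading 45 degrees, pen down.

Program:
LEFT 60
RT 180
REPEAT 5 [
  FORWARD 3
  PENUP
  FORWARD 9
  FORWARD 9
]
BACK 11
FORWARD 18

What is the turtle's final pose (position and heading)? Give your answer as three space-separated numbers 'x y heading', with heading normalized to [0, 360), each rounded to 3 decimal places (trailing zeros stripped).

Executing turtle program step by step:
Start: pos=(10,0), heading=45, pen down
LT 60: heading 45 -> 105
RT 180: heading 105 -> 285
REPEAT 5 [
  -- iteration 1/5 --
  FD 3: (10,0) -> (10.776,-2.898) [heading=285, draw]
  PU: pen up
  FD 9: (10.776,-2.898) -> (13.106,-11.591) [heading=285, move]
  FD 9: (13.106,-11.591) -> (15.435,-20.284) [heading=285, move]
  -- iteration 2/5 --
  FD 3: (15.435,-20.284) -> (16.212,-23.182) [heading=285, move]
  PU: pen up
  FD 9: (16.212,-23.182) -> (18.541,-31.876) [heading=285, move]
  FD 9: (18.541,-31.876) -> (20.87,-40.569) [heading=285, move]
  -- iteration 3/5 --
  FD 3: (20.87,-40.569) -> (21.647,-43.467) [heading=285, move]
  PU: pen up
  FD 9: (21.647,-43.467) -> (23.976,-52.16) [heading=285, move]
  FD 9: (23.976,-52.16) -> (26.306,-60.853) [heading=285, move]
  -- iteration 4/5 --
  FD 3: (26.306,-60.853) -> (27.082,-63.751) [heading=285, move]
  PU: pen up
  FD 9: (27.082,-63.751) -> (29.411,-72.444) [heading=285, move]
  FD 9: (29.411,-72.444) -> (31.741,-81.138) [heading=285, move]
  -- iteration 5/5 --
  FD 3: (31.741,-81.138) -> (32.517,-84.036) [heading=285, move]
  PU: pen up
  FD 9: (32.517,-84.036) -> (34.847,-92.729) [heading=285, move]
  FD 9: (34.847,-92.729) -> (37.176,-101.422) [heading=285, move]
]
BK 11: (37.176,-101.422) -> (34.329,-90.797) [heading=285, move]
FD 18: (34.329,-90.797) -> (38.988,-108.184) [heading=285, move]
Final: pos=(38.988,-108.184), heading=285, 1 segment(s) drawn

Answer: 38.988 -108.184 285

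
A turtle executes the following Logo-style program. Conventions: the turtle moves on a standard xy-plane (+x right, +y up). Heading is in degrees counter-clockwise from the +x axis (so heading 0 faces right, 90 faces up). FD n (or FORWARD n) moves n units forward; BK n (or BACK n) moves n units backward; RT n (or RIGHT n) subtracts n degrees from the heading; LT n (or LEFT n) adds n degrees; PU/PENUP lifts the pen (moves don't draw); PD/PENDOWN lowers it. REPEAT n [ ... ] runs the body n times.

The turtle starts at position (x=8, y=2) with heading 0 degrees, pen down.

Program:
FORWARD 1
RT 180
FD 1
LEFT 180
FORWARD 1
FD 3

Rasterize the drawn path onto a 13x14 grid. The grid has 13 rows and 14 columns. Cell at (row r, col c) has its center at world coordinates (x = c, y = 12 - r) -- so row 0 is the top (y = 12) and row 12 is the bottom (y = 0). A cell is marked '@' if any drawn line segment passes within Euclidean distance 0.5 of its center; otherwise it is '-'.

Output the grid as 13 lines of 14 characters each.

Segment 0: (8,2) -> (9,2)
Segment 1: (9,2) -> (8,2)
Segment 2: (8,2) -> (9,2)
Segment 3: (9,2) -> (12,2)

Answer: --------------
--------------
--------------
--------------
--------------
--------------
--------------
--------------
--------------
--------------
--------@@@@@-
--------------
--------------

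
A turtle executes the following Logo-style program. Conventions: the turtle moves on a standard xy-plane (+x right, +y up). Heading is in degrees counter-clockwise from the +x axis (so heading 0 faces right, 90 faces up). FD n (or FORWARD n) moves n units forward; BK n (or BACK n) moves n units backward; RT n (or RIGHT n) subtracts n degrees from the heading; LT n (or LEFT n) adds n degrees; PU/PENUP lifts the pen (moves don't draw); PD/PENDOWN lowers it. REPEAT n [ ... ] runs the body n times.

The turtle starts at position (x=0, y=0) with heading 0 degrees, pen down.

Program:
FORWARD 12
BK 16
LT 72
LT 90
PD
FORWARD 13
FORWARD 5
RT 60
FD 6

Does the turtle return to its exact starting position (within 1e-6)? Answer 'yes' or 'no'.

Executing turtle program step by step:
Start: pos=(0,0), heading=0, pen down
FD 12: (0,0) -> (12,0) [heading=0, draw]
BK 16: (12,0) -> (-4,0) [heading=0, draw]
LT 72: heading 0 -> 72
LT 90: heading 72 -> 162
PD: pen down
FD 13: (-4,0) -> (-16.364,4.017) [heading=162, draw]
FD 5: (-16.364,4.017) -> (-21.119,5.562) [heading=162, draw]
RT 60: heading 162 -> 102
FD 6: (-21.119,5.562) -> (-22.366,11.431) [heading=102, draw]
Final: pos=(-22.366,11.431), heading=102, 5 segment(s) drawn

Start position: (0, 0)
Final position: (-22.366, 11.431)
Distance = 25.118; >= 1e-6 -> NOT closed

Answer: no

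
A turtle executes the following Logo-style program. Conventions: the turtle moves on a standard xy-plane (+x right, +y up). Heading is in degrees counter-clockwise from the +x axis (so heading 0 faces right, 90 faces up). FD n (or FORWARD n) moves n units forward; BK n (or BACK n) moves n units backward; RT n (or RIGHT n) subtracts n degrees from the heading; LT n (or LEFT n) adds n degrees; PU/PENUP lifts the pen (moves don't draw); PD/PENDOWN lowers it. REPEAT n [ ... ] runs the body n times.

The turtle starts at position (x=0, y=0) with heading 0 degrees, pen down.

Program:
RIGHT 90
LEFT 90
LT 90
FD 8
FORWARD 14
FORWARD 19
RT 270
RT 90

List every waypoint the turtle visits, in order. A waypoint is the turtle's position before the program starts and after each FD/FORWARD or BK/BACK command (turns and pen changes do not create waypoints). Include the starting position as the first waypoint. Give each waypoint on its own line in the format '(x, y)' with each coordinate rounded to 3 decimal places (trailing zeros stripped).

Executing turtle program step by step:
Start: pos=(0,0), heading=0, pen down
RT 90: heading 0 -> 270
LT 90: heading 270 -> 0
LT 90: heading 0 -> 90
FD 8: (0,0) -> (0,8) [heading=90, draw]
FD 14: (0,8) -> (0,22) [heading=90, draw]
FD 19: (0,22) -> (0,41) [heading=90, draw]
RT 270: heading 90 -> 180
RT 90: heading 180 -> 90
Final: pos=(0,41), heading=90, 3 segment(s) drawn
Waypoints (4 total):
(0, 0)
(0, 8)
(0, 22)
(0, 41)

Answer: (0, 0)
(0, 8)
(0, 22)
(0, 41)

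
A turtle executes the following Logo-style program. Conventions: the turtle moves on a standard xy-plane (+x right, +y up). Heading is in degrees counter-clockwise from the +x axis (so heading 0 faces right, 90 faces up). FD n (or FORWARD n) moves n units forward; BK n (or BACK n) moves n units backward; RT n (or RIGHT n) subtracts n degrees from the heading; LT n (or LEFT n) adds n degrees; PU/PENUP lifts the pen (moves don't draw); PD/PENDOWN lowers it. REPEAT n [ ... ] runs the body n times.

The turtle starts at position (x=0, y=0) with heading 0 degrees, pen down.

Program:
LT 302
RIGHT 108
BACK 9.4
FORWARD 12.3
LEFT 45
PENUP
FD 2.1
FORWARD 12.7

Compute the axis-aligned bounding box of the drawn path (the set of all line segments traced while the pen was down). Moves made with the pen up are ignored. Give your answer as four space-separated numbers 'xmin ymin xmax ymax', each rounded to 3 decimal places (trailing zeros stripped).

Answer: -2.814 -0.702 9.121 2.274

Derivation:
Executing turtle program step by step:
Start: pos=(0,0), heading=0, pen down
LT 302: heading 0 -> 302
RT 108: heading 302 -> 194
BK 9.4: (0,0) -> (9.121,2.274) [heading=194, draw]
FD 12.3: (9.121,2.274) -> (-2.814,-0.702) [heading=194, draw]
LT 45: heading 194 -> 239
PU: pen up
FD 2.1: (-2.814,-0.702) -> (-3.895,-2.502) [heading=239, move]
FD 12.7: (-3.895,-2.502) -> (-10.436,-13.388) [heading=239, move]
Final: pos=(-10.436,-13.388), heading=239, 2 segment(s) drawn

Segment endpoints: x in {-2.814, 0, 9.121}, y in {-0.702, 0, 2.274}
xmin=-2.814, ymin=-0.702, xmax=9.121, ymax=2.274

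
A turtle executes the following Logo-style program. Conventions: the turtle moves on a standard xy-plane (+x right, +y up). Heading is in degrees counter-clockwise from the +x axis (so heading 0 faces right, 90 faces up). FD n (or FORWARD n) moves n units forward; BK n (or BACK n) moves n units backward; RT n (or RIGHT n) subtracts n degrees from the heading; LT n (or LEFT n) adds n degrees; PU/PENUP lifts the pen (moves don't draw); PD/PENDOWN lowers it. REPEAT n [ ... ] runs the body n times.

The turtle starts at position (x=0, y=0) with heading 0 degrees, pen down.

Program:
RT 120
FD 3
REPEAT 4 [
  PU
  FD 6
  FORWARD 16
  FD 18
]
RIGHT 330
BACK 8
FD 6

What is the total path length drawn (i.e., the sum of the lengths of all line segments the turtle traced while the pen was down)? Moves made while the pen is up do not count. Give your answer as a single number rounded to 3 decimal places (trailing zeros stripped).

Executing turtle program step by step:
Start: pos=(0,0), heading=0, pen down
RT 120: heading 0 -> 240
FD 3: (0,0) -> (-1.5,-2.598) [heading=240, draw]
REPEAT 4 [
  -- iteration 1/4 --
  PU: pen up
  FD 6: (-1.5,-2.598) -> (-4.5,-7.794) [heading=240, move]
  FD 16: (-4.5,-7.794) -> (-12.5,-21.651) [heading=240, move]
  FD 18: (-12.5,-21.651) -> (-21.5,-37.239) [heading=240, move]
  -- iteration 2/4 --
  PU: pen up
  FD 6: (-21.5,-37.239) -> (-24.5,-42.435) [heading=240, move]
  FD 16: (-24.5,-42.435) -> (-32.5,-56.292) [heading=240, move]
  FD 18: (-32.5,-56.292) -> (-41.5,-71.88) [heading=240, move]
  -- iteration 3/4 --
  PU: pen up
  FD 6: (-41.5,-71.88) -> (-44.5,-77.076) [heading=240, move]
  FD 16: (-44.5,-77.076) -> (-52.5,-90.933) [heading=240, move]
  FD 18: (-52.5,-90.933) -> (-61.5,-106.521) [heading=240, move]
  -- iteration 4/4 --
  PU: pen up
  FD 6: (-61.5,-106.521) -> (-64.5,-111.717) [heading=240, move]
  FD 16: (-64.5,-111.717) -> (-72.5,-125.574) [heading=240, move]
  FD 18: (-72.5,-125.574) -> (-81.5,-141.162) [heading=240, move]
]
RT 330: heading 240 -> 270
BK 8: (-81.5,-141.162) -> (-81.5,-133.162) [heading=270, move]
FD 6: (-81.5,-133.162) -> (-81.5,-139.162) [heading=270, move]
Final: pos=(-81.5,-139.162), heading=270, 1 segment(s) drawn

Segment lengths:
  seg 1: (0,0) -> (-1.5,-2.598), length = 3
Total = 3

Answer: 3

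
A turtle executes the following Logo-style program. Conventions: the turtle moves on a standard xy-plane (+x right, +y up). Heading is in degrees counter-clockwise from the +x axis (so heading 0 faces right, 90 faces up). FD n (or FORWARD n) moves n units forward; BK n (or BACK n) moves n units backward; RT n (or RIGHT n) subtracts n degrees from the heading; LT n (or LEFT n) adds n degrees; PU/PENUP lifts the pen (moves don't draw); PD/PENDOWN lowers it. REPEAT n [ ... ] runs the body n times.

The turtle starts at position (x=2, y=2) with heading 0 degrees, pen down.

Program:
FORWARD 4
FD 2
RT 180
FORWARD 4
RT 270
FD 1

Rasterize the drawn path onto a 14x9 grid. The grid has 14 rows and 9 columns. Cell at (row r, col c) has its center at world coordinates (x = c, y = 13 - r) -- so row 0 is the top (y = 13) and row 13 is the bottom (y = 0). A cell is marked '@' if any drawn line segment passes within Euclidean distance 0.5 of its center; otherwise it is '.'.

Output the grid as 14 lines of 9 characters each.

Segment 0: (2,2) -> (6,2)
Segment 1: (6,2) -> (8,2)
Segment 2: (8,2) -> (4,2)
Segment 3: (4,2) -> (4,1)

Answer: .........
.........
.........
.........
.........
.........
.........
.........
.........
.........
.........
..@@@@@@@
....@....
.........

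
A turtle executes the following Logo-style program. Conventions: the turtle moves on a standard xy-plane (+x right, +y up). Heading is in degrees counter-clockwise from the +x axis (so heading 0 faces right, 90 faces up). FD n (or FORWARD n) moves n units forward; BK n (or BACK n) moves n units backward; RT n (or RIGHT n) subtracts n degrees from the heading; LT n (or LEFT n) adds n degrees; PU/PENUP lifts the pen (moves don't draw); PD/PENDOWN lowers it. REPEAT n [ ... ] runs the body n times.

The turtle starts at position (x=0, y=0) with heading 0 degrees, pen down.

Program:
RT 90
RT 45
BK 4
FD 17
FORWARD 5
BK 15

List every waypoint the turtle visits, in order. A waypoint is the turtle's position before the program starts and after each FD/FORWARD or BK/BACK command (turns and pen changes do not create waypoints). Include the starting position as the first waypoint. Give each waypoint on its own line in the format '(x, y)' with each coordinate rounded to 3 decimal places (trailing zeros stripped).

Answer: (0, 0)
(2.828, 2.828)
(-9.192, -9.192)
(-12.728, -12.728)
(-2.121, -2.121)

Derivation:
Executing turtle program step by step:
Start: pos=(0,0), heading=0, pen down
RT 90: heading 0 -> 270
RT 45: heading 270 -> 225
BK 4: (0,0) -> (2.828,2.828) [heading=225, draw]
FD 17: (2.828,2.828) -> (-9.192,-9.192) [heading=225, draw]
FD 5: (-9.192,-9.192) -> (-12.728,-12.728) [heading=225, draw]
BK 15: (-12.728,-12.728) -> (-2.121,-2.121) [heading=225, draw]
Final: pos=(-2.121,-2.121), heading=225, 4 segment(s) drawn
Waypoints (5 total):
(0, 0)
(2.828, 2.828)
(-9.192, -9.192)
(-12.728, -12.728)
(-2.121, -2.121)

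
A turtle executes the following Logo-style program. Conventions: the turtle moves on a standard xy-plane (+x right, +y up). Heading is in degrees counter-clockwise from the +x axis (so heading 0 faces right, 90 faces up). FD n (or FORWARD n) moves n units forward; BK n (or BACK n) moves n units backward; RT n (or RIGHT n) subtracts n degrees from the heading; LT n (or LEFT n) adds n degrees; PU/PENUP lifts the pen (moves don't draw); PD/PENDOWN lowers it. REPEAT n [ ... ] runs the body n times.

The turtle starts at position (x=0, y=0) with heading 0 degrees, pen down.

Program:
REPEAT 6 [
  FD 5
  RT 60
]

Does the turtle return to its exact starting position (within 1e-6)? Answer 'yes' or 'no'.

Answer: yes

Derivation:
Executing turtle program step by step:
Start: pos=(0,0), heading=0, pen down
REPEAT 6 [
  -- iteration 1/6 --
  FD 5: (0,0) -> (5,0) [heading=0, draw]
  RT 60: heading 0 -> 300
  -- iteration 2/6 --
  FD 5: (5,0) -> (7.5,-4.33) [heading=300, draw]
  RT 60: heading 300 -> 240
  -- iteration 3/6 --
  FD 5: (7.5,-4.33) -> (5,-8.66) [heading=240, draw]
  RT 60: heading 240 -> 180
  -- iteration 4/6 --
  FD 5: (5,-8.66) -> (0,-8.66) [heading=180, draw]
  RT 60: heading 180 -> 120
  -- iteration 5/6 --
  FD 5: (0,-8.66) -> (-2.5,-4.33) [heading=120, draw]
  RT 60: heading 120 -> 60
  -- iteration 6/6 --
  FD 5: (-2.5,-4.33) -> (0,0) [heading=60, draw]
  RT 60: heading 60 -> 0
]
Final: pos=(0,0), heading=0, 6 segment(s) drawn

Start position: (0, 0)
Final position: (0, 0)
Distance = 0; < 1e-6 -> CLOSED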